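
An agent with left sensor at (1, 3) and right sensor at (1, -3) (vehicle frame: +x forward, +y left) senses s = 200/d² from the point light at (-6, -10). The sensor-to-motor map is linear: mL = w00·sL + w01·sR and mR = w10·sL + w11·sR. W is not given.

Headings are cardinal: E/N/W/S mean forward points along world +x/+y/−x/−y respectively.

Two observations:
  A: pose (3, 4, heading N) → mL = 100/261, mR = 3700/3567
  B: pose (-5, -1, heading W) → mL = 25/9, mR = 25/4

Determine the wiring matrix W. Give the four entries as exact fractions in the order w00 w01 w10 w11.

obs A: pose=(3,4,N) → sL=200/261, sR=200/369, mL=100/261, mR=3700/3567
obs B: pose=(-5,-1,W) → sL=50/9, sR=25/18, mL=25/9, mR=25/4
sensor matrix S = [[200/261, 200/369], [50/9, 25/18]]; det S = -62500/32103
solve [mL_A; mL_B] = S·[w00; w01] and [mR_A; mR_B] = S·[w10; w11]:
  w00 = 1/2, w01 = 0, w10 = 1, w11 = 1/2

1/2 0 1 1/2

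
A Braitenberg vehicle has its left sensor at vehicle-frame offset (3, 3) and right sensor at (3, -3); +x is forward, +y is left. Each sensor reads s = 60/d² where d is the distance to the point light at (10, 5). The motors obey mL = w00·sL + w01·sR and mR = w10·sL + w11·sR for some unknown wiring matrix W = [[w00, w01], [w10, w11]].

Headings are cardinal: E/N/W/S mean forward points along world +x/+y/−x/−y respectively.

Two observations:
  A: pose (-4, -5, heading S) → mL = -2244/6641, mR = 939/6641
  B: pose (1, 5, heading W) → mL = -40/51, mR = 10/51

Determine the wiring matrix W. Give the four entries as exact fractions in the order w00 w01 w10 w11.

obs A: pose=(-4,-5,S) → sL=6/29, sR=30/229, mL=-2244/6641, mR=939/6641
obs B: pose=(1,5,W) → sL=20/51, sR=20/51, mL=-40/51, mR=10/51
sensor matrix S = [[6/29, 30/229], [20/51, 20/51]]; det S = 3360/112897
solve [mL_A; mL_B] = S·[w00; w01] and [mR_A; mR_B] = S·[w10; w11]:
  w00 = -1, w01 = -1, w10 = 1, w11 = -1/2

-1 -1 1 -1/2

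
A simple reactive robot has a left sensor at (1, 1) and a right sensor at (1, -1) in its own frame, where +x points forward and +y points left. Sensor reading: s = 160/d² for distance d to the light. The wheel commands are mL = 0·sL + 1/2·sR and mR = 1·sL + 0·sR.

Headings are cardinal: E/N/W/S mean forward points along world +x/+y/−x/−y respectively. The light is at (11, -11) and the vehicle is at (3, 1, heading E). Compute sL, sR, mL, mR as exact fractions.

left sensor world pos  = (4, 2); dL² = 218
right sensor world pos = (4, 0); dR² = 170
sL = 160/218 = 80/109
sR = 160/170 = 16/17
mL = 0·sL + 1/2·sR = 8/17
mR = 1·sL + 0·sR = 80/109

80/109 16/17 8/17 80/109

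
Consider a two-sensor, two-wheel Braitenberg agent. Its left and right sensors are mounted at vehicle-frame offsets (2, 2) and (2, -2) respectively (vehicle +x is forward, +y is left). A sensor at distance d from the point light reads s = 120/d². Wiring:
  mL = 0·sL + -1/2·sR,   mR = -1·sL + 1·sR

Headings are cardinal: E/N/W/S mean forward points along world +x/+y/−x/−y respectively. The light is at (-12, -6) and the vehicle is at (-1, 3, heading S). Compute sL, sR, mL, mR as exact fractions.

left sensor world pos  = (1, 1); dL² = 218
right sensor world pos = (-3, 1); dR² = 130
sL = 120/218 = 60/109
sR = 120/130 = 12/13
mL = 0·sL + -1/2·sR = -6/13
mR = -1·sL + 1·sR = 528/1417

60/109 12/13 -6/13 528/1417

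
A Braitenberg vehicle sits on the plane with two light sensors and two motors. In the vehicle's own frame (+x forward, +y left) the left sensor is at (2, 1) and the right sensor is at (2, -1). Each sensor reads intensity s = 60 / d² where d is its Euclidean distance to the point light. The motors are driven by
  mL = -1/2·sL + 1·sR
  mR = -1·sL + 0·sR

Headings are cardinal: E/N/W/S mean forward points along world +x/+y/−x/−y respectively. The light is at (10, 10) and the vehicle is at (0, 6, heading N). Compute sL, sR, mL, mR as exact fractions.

12/25 12/17 198/425 -12/25

left sensor world pos  = (-1, 8); dL² = 125
right sensor world pos = (1, 8); dR² = 85
sL = 60/125 = 12/25
sR = 60/85 = 12/17
mL = -1/2·sL + 1·sR = 198/425
mR = -1·sL + 0·sR = -12/25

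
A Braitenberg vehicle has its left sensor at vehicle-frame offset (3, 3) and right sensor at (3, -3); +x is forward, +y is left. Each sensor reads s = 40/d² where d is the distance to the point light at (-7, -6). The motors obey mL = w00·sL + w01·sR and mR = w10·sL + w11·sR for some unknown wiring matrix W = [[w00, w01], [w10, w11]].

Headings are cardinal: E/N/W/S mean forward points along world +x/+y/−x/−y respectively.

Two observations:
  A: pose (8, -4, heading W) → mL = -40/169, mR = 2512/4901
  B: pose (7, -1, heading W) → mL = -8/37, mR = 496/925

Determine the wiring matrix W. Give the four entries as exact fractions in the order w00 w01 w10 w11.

obs A: pose=(8,-4,W) → sL=8/29, sR=40/169, mL=-40/169, mR=2512/4901
obs B: pose=(7,-1,W) → sL=8/25, sR=8/37, mL=-8/37, mR=496/925
sensor matrix S = [[8/29, 40/169], [8/25, 8/37]]; det S = -14592/906685
solve [mL_A; mL_B] = S·[w00; w01] and [mR_A; mR_B] = S·[w10; w11]:
  w00 = 0, w01 = -1, w10 = 1, w11 = 1

0 -1 1 1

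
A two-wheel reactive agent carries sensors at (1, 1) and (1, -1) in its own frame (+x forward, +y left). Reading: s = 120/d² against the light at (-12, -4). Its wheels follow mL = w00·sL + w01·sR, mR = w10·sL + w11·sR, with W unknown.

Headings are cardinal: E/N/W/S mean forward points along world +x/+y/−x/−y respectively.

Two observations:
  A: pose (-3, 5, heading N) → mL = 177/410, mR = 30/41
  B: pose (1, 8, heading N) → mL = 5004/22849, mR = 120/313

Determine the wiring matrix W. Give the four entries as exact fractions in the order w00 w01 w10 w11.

1 -1/2 1 0

obs A: pose=(-3,5,N) → sL=30/41, sR=3/5, mL=177/410, mR=30/41
obs B: pose=(1,8,N) → sL=120/313, sR=24/73, mL=5004/22849, mR=120/313
sensor matrix S = [[30/41, 3/5], [120/313, 24/73]]; det S = 9864/936809
solve [mL_A; mL_B] = S·[w00; w01] and [mR_A; mR_B] = S·[w10; w11]:
  w00 = 1, w01 = -1/2, w10 = 1, w11 = 0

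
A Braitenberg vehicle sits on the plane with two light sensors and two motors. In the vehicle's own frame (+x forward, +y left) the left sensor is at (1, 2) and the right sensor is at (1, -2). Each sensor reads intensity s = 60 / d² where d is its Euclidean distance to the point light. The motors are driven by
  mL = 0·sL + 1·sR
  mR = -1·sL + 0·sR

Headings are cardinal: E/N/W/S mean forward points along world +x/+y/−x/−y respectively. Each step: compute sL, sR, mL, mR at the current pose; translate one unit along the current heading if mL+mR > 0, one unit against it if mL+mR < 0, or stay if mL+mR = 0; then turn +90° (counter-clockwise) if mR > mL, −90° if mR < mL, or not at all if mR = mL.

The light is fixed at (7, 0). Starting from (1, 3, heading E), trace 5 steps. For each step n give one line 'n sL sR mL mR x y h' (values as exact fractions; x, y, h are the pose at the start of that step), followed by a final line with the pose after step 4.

n=0: pose=(1,3,E); sL=6/5, sR=30/13; mL=30/13, mR=-6/5; mL+mR=72/65 → advance +1; mR−mL=-228/65 → turn -1·90°
n=1: pose=(2,3,S); sL=60/13, sR=60/53; mL=60/53, mR=-60/13; mL+mR=-2400/689 → advance -1; mR−mL=-3960/689 → turn -1·90°
n=2: pose=(2,4,W); sL=3/2, sR=5/6; mL=5/6, mR=-3/2; mL+mR=-2/3 → advance -1; mR−mL=-7/3 → turn -1·90°
n=3: pose=(3,4,N); sL=60/61, sR=60/29; mL=60/29, mR=-60/61; mL+mR=1920/1769 → advance +1; mR−mL=-5400/1769 → turn -1·90°
n=4: pose=(3,5,E); sL=30/29, sR=10/3; mL=10/3, mR=-30/29; mL+mR=200/87 → advance +1; mR−mL=-380/87 → turn -1·90°

0 6/5 30/13 30/13 -6/5 1 3 E
1 60/13 60/53 60/53 -60/13 2 3 S
2 3/2 5/6 5/6 -3/2 2 4 W
3 60/61 60/29 60/29 -60/61 3 4 N
4 30/29 10/3 10/3 -30/29 3 5 E
final 4 5 S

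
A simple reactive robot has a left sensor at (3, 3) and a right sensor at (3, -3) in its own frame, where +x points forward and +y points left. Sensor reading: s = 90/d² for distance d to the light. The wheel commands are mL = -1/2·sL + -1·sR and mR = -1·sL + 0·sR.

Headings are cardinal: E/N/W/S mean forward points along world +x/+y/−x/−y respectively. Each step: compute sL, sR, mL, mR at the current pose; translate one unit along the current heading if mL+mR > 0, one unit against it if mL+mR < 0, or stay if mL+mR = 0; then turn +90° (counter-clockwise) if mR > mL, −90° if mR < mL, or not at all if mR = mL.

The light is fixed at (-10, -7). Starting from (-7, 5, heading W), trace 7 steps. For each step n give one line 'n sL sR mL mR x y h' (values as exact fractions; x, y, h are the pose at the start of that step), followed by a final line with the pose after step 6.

0 10/9 2/5 -43/45 -10/9 -7 5 W
1 45/113 45/137 -16335/30962 -45/113 -6 5 N
2 18/13 90/197 -2943/2561 -18/13 -6 4 W
3 9/20 9/26 -297/520 -9/20 -5 4 N
4 90/53 90/173 -12555/9169 -90/53 -5 3 W
5 45/89 9/25 -2727/4450 -45/89 -4 3 N
6 2 10/17 -27/17 -2 -4 2 W
final -3 2 N

n=0: pose=(-7,5,W); sL=10/9, sR=2/5; mL=-43/45, mR=-10/9; mL+mR=-31/15 → advance -1; mR−mL=-7/45 → turn -1·90°
n=1: pose=(-6,5,N); sL=45/113, sR=45/137; mL=-16335/30962, mR=-45/113; mL+mR=-28665/30962 → advance -1; mR−mL=4005/30962 → turn +1·90°
n=2: pose=(-6,4,W); sL=18/13, sR=90/197; mL=-2943/2561, mR=-18/13; mL+mR=-6489/2561 → advance -1; mR−mL=-603/2561 → turn -1·90°
n=3: pose=(-5,4,N); sL=9/20, sR=9/26; mL=-297/520, mR=-9/20; mL+mR=-531/520 → advance -1; mR−mL=63/520 → turn +1·90°
n=4: pose=(-5,3,W); sL=90/53, sR=90/173; mL=-12555/9169, mR=-90/53; mL+mR=-28125/9169 → advance -1; mR−mL=-3015/9169 → turn -1·90°
n=5: pose=(-4,3,N); sL=45/89, sR=9/25; mL=-2727/4450, mR=-45/89; mL+mR=-4977/4450 → advance -1; mR−mL=477/4450 → turn +1·90°
n=6: pose=(-4,2,W); sL=2, sR=10/17; mL=-27/17, mR=-2; mL+mR=-61/17 → advance -1; mR−mL=-7/17 → turn -1·90°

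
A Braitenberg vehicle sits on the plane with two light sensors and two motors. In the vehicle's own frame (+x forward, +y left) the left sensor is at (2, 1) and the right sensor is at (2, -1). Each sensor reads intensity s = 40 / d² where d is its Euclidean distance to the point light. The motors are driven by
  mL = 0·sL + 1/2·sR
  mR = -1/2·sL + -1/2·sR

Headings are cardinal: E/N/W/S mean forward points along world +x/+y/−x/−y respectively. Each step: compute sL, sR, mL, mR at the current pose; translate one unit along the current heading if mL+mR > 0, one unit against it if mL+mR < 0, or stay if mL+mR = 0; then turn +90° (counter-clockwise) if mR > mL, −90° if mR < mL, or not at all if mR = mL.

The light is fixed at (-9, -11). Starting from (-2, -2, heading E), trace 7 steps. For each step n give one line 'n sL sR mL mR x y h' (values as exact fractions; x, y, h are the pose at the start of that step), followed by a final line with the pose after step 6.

0 40/181 8/29 4/29 -1304/5249 -2 -2 E
1 20/49 20/37 10/37 -860/1813 -3 -2 S
2 40/97 40/137 20/137 -4680/13289 -3 -1 W
3 2/9 5/26 5/52 -97/468 -2 -1 N
4 40/181 8/29 4/29 -1304/5249 -2 -2 E
5 20/49 20/37 10/37 -860/1813 -3 -2 S
6 40/97 40/137 20/137 -4680/13289 -3 -1 W
final -2 -1 N

n=0: pose=(-2,-2,E); sL=40/181, sR=8/29; mL=4/29, mR=-1304/5249; mL+mR=-20/181 → advance -1; mR−mL=-2028/5249 → turn -1·90°
n=1: pose=(-3,-2,S); sL=20/49, sR=20/37; mL=10/37, mR=-860/1813; mL+mR=-10/49 → advance -1; mR−mL=-1350/1813 → turn -1·90°
n=2: pose=(-3,-1,W); sL=40/97, sR=40/137; mL=20/137, mR=-4680/13289; mL+mR=-20/97 → advance -1; mR−mL=-6620/13289 → turn -1·90°
n=3: pose=(-2,-1,N); sL=2/9, sR=5/26; mL=5/52, mR=-97/468; mL+mR=-1/9 → advance -1; mR−mL=-71/234 → turn -1·90°
n=4: pose=(-2,-2,E); sL=40/181, sR=8/29; mL=4/29, mR=-1304/5249; mL+mR=-20/181 → advance -1; mR−mL=-2028/5249 → turn -1·90°
n=5: pose=(-3,-2,S); sL=20/49, sR=20/37; mL=10/37, mR=-860/1813; mL+mR=-10/49 → advance -1; mR−mL=-1350/1813 → turn -1·90°
n=6: pose=(-3,-1,W); sL=40/97, sR=40/137; mL=20/137, mR=-4680/13289; mL+mR=-20/97 → advance -1; mR−mL=-6620/13289 → turn -1·90°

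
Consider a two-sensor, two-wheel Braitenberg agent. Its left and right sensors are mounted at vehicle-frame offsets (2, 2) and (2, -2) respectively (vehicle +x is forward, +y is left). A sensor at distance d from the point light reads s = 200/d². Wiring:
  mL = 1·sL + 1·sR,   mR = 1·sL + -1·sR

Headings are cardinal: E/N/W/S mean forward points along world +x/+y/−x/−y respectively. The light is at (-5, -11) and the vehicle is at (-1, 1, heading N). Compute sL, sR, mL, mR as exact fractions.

left sensor world pos  = (-3, 3); dL² = 200
right sensor world pos = (1, 3); dR² = 232
sL = 200/200 = 1
sR = 200/232 = 25/29
mL = 1·sL + 1·sR = 54/29
mR = 1·sL + -1·sR = 4/29

1 25/29 54/29 4/29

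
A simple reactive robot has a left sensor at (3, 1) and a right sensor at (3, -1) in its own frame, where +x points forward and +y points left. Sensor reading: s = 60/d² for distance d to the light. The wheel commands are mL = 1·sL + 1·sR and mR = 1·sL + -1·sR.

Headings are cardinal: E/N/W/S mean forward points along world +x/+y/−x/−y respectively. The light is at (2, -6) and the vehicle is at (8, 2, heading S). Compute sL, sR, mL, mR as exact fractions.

left sensor world pos  = (9, -1); dL² = 74
right sensor world pos = (7, -1); dR² = 50
sL = 60/74 = 30/37
sR = 60/50 = 6/5
mL = 1·sL + 1·sR = 372/185
mR = 1·sL + -1·sR = -72/185

30/37 6/5 372/185 -72/185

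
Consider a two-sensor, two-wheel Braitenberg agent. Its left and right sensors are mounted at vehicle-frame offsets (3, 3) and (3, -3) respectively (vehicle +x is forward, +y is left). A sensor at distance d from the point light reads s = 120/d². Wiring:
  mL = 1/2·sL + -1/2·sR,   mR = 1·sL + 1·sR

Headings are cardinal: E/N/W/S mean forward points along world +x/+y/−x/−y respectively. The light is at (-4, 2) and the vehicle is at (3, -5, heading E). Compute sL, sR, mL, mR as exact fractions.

left sensor world pos  = (6, -2); dL² = 116
right sensor world pos = (6, -8); dR² = 200
sL = 120/116 = 30/29
sR = 120/200 = 3/5
mL = 1/2·sL + -1/2·sR = 63/290
mR = 1·sL + 1·sR = 237/145

30/29 3/5 63/290 237/145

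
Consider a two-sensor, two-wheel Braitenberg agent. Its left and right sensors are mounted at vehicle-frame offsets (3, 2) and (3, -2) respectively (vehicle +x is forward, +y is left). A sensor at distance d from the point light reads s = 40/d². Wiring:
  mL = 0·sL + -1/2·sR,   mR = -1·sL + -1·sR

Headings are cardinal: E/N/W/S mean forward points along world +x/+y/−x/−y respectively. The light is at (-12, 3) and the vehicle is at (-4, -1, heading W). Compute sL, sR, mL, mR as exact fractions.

40/61 40/29 -20/29 -3600/1769

left sensor world pos  = (-7, -3); dL² = 61
right sensor world pos = (-7, 1); dR² = 29
sL = 40/61 = 40/61
sR = 40/29 = 40/29
mL = 0·sL + -1/2·sR = -20/29
mR = -1·sL + -1·sR = -3600/1769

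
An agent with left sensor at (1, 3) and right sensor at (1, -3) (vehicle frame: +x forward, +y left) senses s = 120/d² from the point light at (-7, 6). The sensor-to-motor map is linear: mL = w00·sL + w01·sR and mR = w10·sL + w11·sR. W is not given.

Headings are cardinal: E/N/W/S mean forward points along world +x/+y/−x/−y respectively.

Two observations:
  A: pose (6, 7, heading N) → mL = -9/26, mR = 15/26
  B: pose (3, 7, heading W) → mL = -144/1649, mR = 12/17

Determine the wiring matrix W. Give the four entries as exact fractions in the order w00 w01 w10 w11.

obs A: pose=(6,7,N) → sL=15/13, sR=6/13, mL=-9/26, mR=15/26
obs B: pose=(3,7,W) → sL=24/17, sR=120/97, mL=-144/1649, mR=12/17
sensor matrix S = [[15/13, 6/13], [24/17, 120/97]]; det S = 16632/21437
solve [mL_A; mL_B] = S·[w00; w01] and [mR_A; mR_B] = S·[w10; w11]:
  w00 = -1/2, w01 = 1/2, w10 = 1/2, w11 = 0

-1/2 1/2 1/2 0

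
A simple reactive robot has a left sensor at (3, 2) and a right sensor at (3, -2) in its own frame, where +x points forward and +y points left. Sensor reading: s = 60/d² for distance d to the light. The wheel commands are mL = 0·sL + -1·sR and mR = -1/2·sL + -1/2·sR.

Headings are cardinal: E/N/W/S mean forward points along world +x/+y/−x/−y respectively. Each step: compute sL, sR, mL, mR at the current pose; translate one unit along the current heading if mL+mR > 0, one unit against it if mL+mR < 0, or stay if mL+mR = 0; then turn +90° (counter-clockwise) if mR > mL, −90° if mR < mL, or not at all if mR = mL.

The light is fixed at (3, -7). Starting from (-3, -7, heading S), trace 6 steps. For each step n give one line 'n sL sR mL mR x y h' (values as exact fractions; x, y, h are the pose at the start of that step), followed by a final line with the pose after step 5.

0 12/5 60/73 -60/73 -588/365 -3 -7 S
1 30/41 2/3 -2/3 -86/123 -3 -6 W
2 12/13 12/5 -12/5 -108/65 -2 -6 N
3 15/17 15/17 -15/17 -15/17 -2 -7 W
4 60/53 60/53 -60/53 -60/53 -1 -7 W
5 3/2 3/2 -3/2 -3/2 0 -7 W
final 1 -7 W

n=0: pose=(-3,-7,S); sL=12/5, sR=60/73; mL=-60/73, mR=-588/365; mL+mR=-888/365 → advance -1; mR−mL=-288/365 → turn -1·90°
n=1: pose=(-3,-6,W); sL=30/41, sR=2/3; mL=-2/3, mR=-86/123; mL+mR=-56/41 → advance -1; mR−mL=-4/123 → turn -1·90°
n=2: pose=(-2,-6,N); sL=12/13, sR=12/5; mL=-12/5, mR=-108/65; mL+mR=-264/65 → advance -1; mR−mL=48/65 → turn +1·90°
n=3: pose=(-2,-7,W); sL=15/17, sR=15/17; mL=-15/17, mR=-15/17; mL+mR=-30/17 → advance -1; mR−mL=0 → turn +0·90°
n=4: pose=(-1,-7,W); sL=60/53, sR=60/53; mL=-60/53, mR=-60/53; mL+mR=-120/53 → advance -1; mR−mL=0 → turn +0·90°
n=5: pose=(0,-7,W); sL=3/2, sR=3/2; mL=-3/2, mR=-3/2; mL+mR=-3 → advance -1; mR−mL=0 → turn +0·90°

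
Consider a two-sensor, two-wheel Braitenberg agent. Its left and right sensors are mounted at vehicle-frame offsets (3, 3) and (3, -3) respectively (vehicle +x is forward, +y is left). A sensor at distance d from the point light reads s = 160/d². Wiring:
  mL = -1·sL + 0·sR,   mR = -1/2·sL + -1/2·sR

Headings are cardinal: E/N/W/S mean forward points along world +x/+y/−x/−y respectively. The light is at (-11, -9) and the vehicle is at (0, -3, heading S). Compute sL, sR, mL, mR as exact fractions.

32/41 160/73 -32/41 -4448/2993

left sensor world pos  = (3, -6); dL² = 205
right sensor world pos = (-3, -6); dR² = 73
sL = 160/205 = 32/41
sR = 160/73 = 160/73
mL = -1·sL + 0·sR = -32/41
mR = -1/2·sL + -1/2·sR = -4448/2993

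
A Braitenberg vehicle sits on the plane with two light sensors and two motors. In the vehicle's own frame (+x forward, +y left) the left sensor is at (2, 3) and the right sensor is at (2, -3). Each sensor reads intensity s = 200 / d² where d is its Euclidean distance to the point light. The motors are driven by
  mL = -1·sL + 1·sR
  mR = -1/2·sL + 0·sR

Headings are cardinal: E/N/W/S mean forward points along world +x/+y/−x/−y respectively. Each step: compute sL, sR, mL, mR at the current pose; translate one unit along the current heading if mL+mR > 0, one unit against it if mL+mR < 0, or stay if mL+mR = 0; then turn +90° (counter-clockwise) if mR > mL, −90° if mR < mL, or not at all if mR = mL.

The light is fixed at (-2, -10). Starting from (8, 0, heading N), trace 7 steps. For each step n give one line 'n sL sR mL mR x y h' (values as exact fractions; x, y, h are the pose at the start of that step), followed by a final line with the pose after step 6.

0 200/193 200/313 -24000/60409 -100/193 8 0 N
1 25/36 10/9 5/12 -25/72 8 -1 E
2 40/49 200/113 5280/5537 -20/49 9 -1 S
3 100/53 100/101 -4800/5353 -50/53 9 -2 W
4 200/181 8/13 -1152/2353 -100/181 10 -2 N
5 25/37 50/53 525/1961 -25/74 10 -3 E
6 200/221 200/89 26400/19669 -100/221 9 -3 S
final 9 -4 W

n=0: pose=(8,0,N); sL=200/193, sR=200/313; mL=-24000/60409, mR=-100/193; mL+mR=-55300/60409 → advance -1; mR−mL=-7300/60409 → turn -1·90°
n=1: pose=(8,-1,E); sL=25/36, sR=10/9; mL=5/12, mR=-25/72; mL+mR=5/72 → advance +1; mR−mL=-55/72 → turn -1·90°
n=2: pose=(9,-1,S); sL=40/49, sR=200/113; mL=5280/5537, mR=-20/49; mL+mR=3020/5537 → advance +1; mR−mL=-7540/5537 → turn -1·90°
n=3: pose=(9,-2,W); sL=100/53, sR=100/101; mL=-4800/5353, mR=-50/53; mL+mR=-9850/5353 → advance -1; mR−mL=-250/5353 → turn -1·90°
n=4: pose=(10,-2,N); sL=200/181, sR=8/13; mL=-1152/2353, mR=-100/181; mL+mR=-2452/2353 → advance -1; mR−mL=-148/2353 → turn -1·90°
n=5: pose=(10,-3,E); sL=25/37, sR=50/53; mL=525/1961, mR=-25/74; mL+mR=-275/3922 → advance -1; mR−mL=-2375/3922 → turn -1·90°
n=6: pose=(9,-3,S); sL=200/221, sR=200/89; mL=26400/19669, mR=-100/221; mL+mR=17500/19669 → advance +1; mR−mL=-35300/19669 → turn -1·90°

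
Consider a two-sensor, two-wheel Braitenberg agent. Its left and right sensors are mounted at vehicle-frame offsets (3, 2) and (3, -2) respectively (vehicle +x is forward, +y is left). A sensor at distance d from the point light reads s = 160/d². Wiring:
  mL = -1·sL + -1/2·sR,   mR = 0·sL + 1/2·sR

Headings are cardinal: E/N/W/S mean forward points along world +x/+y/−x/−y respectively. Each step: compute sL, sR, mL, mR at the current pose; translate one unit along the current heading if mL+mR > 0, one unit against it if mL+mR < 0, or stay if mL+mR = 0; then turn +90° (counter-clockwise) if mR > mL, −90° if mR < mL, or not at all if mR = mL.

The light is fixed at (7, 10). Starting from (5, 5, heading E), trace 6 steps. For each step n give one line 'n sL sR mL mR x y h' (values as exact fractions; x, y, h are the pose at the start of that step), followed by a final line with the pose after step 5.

0 16 16/5 -88/5 8/5 5 5 E
1 160/29 32 -624/29 16 4 5 N
2 8/5 40/13 -204/65 20/13 4 4 W
3 160/81 160/97 -22000/7857 80/97 5 4 S
4 16 16/5 -88/5 8/5 5 5 E
5 160/29 32 -624/29 16 4 5 N
final 4 4 W

n=0: pose=(5,5,E); sL=16, sR=16/5; mL=-88/5, mR=8/5; mL+mR=-16 → advance -1; mR−mL=96/5 → turn +1·90°
n=1: pose=(4,5,N); sL=160/29, sR=32; mL=-624/29, mR=16; mL+mR=-160/29 → advance -1; mR−mL=1088/29 → turn +1·90°
n=2: pose=(4,4,W); sL=8/5, sR=40/13; mL=-204/65, mR=20/13; mL+mR=-8/5 → advance -1; mR−mL=304/65 → turn +1·90°
n=3: pose=(5,4,S); sL=160/81, sR=160/97; mL=-22000/7857, mR=80/97; mL+mR=-160/81 → advance -1; mR−mL=28480/7857 → turn +1·90°
n=4: pose=(5,5,E); sL=16, sR=16/5; mL=-88/5, mR=8/5; mL+mR=-16 → advance -1; mR−mL=96/5 → turn +1·90°
n=5: pose=(4,5,N); sL=160/29, sR=32; mL=-624/29, mR=16; mL+mR=-160/29 → advance -1; mR−mL=1088/29 → turn +1·90°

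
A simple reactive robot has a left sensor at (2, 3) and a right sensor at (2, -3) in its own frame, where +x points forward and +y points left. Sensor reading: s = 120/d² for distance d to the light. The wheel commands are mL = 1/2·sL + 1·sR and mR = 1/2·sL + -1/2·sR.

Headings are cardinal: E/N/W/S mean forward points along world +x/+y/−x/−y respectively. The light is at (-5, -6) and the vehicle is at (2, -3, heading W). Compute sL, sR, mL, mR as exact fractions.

left sensor world pos  = (0, -6); dL² = 25
right sensor world pos = (0, 0); dR² = 61
sL = 120/25 = 24/5
sR = 120/61 = 120/61
mL = 1/2·sL + 1·sR = 1332/305
mR = 1/2·sL + -1/2·sR = 432/305

24/5 120/61 1332/305 432/305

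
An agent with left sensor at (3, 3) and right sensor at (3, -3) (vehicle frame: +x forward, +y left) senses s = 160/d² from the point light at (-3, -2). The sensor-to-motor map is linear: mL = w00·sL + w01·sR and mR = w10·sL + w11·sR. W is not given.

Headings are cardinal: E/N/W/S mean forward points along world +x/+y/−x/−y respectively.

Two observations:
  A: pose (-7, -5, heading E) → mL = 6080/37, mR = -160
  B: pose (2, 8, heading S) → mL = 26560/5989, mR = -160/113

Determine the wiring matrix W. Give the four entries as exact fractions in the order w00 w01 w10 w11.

obs A: pose=(-7,-5,E) → sL=160, sR=160/37, mL=6080/37, mR=-160
obs B: pose=(2,8,S) → sL=160/113, sR=160/53, mL=26560/5989, mR=-160/113
sensor matrix S = [[160, 160/37], [160/113, 160/53]]; det S = 105676800/221593
solve [mL_A; mL_B] = S·[w00; w01] and [mR_A; mR_B] = S·[w10; w11]:
  w00 = 1, w01 = 1, w10 = -1, w11 = 0

1 1 -1 0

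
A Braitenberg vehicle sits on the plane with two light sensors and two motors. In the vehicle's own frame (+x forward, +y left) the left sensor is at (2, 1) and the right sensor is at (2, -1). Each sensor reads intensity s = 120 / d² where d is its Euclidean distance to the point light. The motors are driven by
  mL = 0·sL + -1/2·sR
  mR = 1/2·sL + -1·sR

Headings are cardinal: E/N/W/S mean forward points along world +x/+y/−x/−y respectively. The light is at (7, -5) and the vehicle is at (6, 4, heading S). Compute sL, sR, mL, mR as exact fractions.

left sensor world pos  = (7, 2); dL² = 49
right sensor world pos = (5, 2); dR² = 53
sL = 120/49 = 120/49
sR = 120/53 = 120/53
mL = 0·sL + -1/2·sR = -60/53
mR = 1/2·sL + -1·sR = -2700/2597

120/49 120/53 -60/53 -2700/2597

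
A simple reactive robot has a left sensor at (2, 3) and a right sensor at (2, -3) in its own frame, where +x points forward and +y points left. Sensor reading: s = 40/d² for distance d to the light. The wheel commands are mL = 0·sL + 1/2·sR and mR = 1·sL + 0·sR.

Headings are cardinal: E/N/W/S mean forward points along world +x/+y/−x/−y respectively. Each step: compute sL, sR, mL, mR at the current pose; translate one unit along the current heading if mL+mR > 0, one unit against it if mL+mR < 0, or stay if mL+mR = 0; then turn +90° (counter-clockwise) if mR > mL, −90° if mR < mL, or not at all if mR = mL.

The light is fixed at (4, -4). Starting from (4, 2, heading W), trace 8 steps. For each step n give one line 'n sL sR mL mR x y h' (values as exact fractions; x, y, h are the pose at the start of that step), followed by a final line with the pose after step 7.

n=0: pose=(4,2,W); sL=40/13, sR=8/17; mL=4/17, mR=40/13; mL+mR=732/221 → advance +1; mR−mL=628/221 → turn +1·90°
n=1: pose=(3,2,S); sL=2, sR=5/4; mL=5/8, mR=2; mL+mR=21/8 → advance +1; mR−mL=11/8 → turn +1·90°
n=2: pose=(3,1,E); sL=8/13, sR=8; mL=4, mR=8/13; mL+mR=60/13 → advance +1; mR−mL=-44/13 → turn -1·90°
n=3: pose=(4,1,S); sL=20/9, sR=20/9; mL=10/9, mR=20/9; mL+mR=10/3 → advance +1; mR−mL=10/9 → turn +1·90°
n=4: pose=(4,0,E); sL=40/53, sR=8; mL=4, mR=40/53; mL+mR=252/53 → advance +1; mR−mL=-172/53 → turn -1·90°
n=5: pose=(5,0,S); sL=2, sR=5; mL=5/2, mR=2; mL+mR=9/2 → advance +1; mR−mL=-1/2 → turn -1·90°
n=6: pose=(5,-1,W); sL=40, sR=40/37; mL=20/37, mR=40; mL+mR=1500/37 → advance +1; mR−mL=1460/37 → turn +1·90°
n=7: pose=(4,-1,S); sL=4, sR=4; mL=2, mR=4; mL+mR=6 → advance +1; mR−mL=2 → turn +1·90°

0 40/13 8/17 4/17 40/13 4 2 W
1 2 5/4 5/8 2 3 2 S
2 8/13 8 4 8/13 3 1 E
3 20/9 20/9 10/9 20/9 4 1 S
4 40/53 8 4 40/53 4 0 E
5 2 5 5/2 2 5 0 S
6 40 40/37 20/37 40 5 -1 W
7 4 4 2 4 4 -1 S
final 4 -2 E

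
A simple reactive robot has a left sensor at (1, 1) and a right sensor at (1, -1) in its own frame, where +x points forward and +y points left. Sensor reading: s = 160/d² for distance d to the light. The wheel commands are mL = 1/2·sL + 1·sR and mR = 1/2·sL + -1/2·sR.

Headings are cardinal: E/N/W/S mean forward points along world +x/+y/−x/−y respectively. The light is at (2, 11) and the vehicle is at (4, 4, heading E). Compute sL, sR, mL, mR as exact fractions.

32/9 160/73 2608/657 448/657

left sensor world pos  = (5, 5); dL² = 45
right sensor world pos = (5, 3); dR² = 73
sL = 160/45 = 32/9
sR = 160/73 = 160/73
mL = 1/2·sL + 1·sR = 2608/657
mR = 1/2·sL + -1/2·sR = 448/657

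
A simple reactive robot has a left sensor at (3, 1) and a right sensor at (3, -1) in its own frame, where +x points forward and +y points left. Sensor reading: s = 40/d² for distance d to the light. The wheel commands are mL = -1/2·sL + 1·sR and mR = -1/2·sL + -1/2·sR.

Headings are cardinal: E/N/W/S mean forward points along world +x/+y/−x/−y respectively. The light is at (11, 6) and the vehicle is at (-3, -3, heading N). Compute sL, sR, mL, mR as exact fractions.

40/261 8/41 1268/10701 -1864/10701

left sensor world pos  = (-4, 0); dL² = 261
right sensor world pos = (-2, 0); dR² = 205
sL = 40/261 = 40/261
sR = 40/205 = 8/41
mL = -1/2·sL + 1·sR = 1268/10701
mR = -1/2·sL + -1/2·sR = -1864/10701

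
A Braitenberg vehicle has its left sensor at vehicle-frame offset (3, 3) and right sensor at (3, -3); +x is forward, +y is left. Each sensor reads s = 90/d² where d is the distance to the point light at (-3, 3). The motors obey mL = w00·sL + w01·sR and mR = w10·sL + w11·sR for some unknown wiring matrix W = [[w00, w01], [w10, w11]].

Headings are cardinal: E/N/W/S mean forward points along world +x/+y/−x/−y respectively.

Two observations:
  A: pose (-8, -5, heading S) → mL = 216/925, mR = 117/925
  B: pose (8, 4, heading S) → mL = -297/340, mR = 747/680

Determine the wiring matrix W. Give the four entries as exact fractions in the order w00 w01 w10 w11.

obs A: pose=(-8,-5,S) → sL=18/25, sR=18/37, mL=216/925, mR=117/925
obs B: pose=(8,4,S) → sL=9/20, sR=45/34, mL=-297/340, mR=747/680
sensor matrix S = [[18/25, 18/37], [9/20, 45/34]]; det S = 4617/6290
solve [mL_A; mL_B] = S·[w00; w01] and [mR_A; mR_B] = S·[w10; w11]:
  w00 = 1, w01 = -1, w10 = -1/2, w11 = 1

1 -1 -1/2 1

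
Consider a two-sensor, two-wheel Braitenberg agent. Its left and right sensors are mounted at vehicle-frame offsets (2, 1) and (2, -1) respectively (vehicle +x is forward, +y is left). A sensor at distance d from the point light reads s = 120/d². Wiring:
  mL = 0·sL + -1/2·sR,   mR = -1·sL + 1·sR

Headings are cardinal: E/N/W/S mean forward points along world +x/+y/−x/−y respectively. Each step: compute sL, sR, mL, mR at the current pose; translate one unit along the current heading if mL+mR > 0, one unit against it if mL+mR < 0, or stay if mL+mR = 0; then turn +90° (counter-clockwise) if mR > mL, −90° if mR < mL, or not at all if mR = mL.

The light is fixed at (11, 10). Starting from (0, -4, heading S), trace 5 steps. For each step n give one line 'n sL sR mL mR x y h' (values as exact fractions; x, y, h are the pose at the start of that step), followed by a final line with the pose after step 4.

n=0: pose=(0,-4,S); sL=30/89, sR=3/10; mL=-3/20, mR=-33/890; mL+mR=-333/1780 → advance -1; mR−mL=201/1780 → turn +1·90°
n=1: pose=(0,-3,E); sL=8/15, sR=120/277; mL=-60/277, mR=-416/4155; mL+mR=-1316/4155 → advance -1; mR−mL=484/4155 → turn +1·90°
n=2: pose=(-1,-3,N); sL=12/29, sR=60/121; mL=-30/121, mR=288/3509; mL+mR=-582/3509 → advance -1; mR−mL=1158/3509 → turn +1·90°
n=3: pose=(-1,-4,W); sL=120/421, sR=24/73; mL=-12/73, mR=1344/30733; mL+mR=-3708/30733 → advance -1; mR−mL=6396/30733 → turn +1·90°
n=4: pose=(0,-4,S); sL=30/89, sR=3/10; mL=-3/20, mR=-33/890; mL+mR=-333/1780 → advance -1; mR−mL=201/1780 → turn +1·90°

0 30/89 3/10 -3/20 -33/890 0 -4 S
1 8/15 120/277 -60/277 -416/4155 0 -3 E
2 12/29 60/121 -30/121 288/3509 -1 -3 N
3 120/421 24/73 -12/73 1344/30733 -1 -4 W
4 30/89 3/10 -3/20 -33/890 0 -4 S
final 0 -3 E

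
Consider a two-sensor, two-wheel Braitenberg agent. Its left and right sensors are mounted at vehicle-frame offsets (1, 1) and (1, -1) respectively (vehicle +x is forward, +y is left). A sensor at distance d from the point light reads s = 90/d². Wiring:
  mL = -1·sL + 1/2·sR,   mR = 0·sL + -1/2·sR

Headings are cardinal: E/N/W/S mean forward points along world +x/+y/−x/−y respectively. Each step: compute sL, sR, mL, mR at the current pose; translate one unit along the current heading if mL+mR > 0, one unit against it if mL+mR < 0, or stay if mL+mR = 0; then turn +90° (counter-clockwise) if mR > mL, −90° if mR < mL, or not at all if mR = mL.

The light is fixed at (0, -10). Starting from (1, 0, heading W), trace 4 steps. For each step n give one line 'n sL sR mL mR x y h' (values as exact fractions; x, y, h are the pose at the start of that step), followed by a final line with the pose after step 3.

n=0: pose=(1,0,W); sL=10/9, sR=90/121; mL=-805/1089, mR=-45/121; mL+mR=-10/9 → advance -1; mR−mL=400/1089 → turn +1·90°
n=1: pose=(2,0,S); sL=1, sR=45/41; mL=-37/82, mR=-45/82; mL+mR=-1 → advance -1; mR−mL=-4/41 → turn -1·90°
n=2: pose=(2,1,W); sL=90/101, sR=18/29; mL=-1701/2929, mR=-9/29; mL+mR=-90/101 → advance -1; mR−mL=792/2929 → turn +1·90°
n=3: pose=(3,1,S); sL=45/58, sR=45/52; mL=-1035/3016, mR=-45/104; mL+mR=-45/58 → advance -1; mR−mL=-135/1508 → turn -1·90°

0 10/9 90/121 -805/1089 -45/121 1 0 W
1 1 45/41 -37/82 -45/82 2 0 S
2 90/101 18/29 -1701/2929 -9/29 2 1 W
3 45/58 45/52 -1035/3016 -45/104 3 1 S
final 3 2 W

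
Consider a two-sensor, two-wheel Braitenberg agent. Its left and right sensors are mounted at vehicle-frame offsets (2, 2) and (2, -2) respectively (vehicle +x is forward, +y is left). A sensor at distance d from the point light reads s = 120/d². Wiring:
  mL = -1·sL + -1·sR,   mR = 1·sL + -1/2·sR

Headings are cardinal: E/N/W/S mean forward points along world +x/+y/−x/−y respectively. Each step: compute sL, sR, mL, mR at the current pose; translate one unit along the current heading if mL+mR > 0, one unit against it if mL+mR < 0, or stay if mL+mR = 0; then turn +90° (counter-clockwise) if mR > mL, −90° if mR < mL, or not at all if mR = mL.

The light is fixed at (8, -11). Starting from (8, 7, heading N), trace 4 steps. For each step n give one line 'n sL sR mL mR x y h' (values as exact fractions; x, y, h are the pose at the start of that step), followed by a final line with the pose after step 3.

0 30/101 30/101 -60/101 15/101 8 7 N
1 120/229 24/73 -14256/16717 6012/16717 8 6 W
2 20/39 60/113 -4600/4407 1090/4407 9 6 S
3 120/409 24/53 -16176/21677 1452/21677 9 7 E
final 8 7 N

n=0: pose=(8,7,N); sL=30/101, sR=30/101; mL=-60/101, mR=15/101; mL+mR=-45/101 → advance -1; mR−mL=75/101 → turn +1·90°
n=1: pose=(8,6,W); sL=120/229, sR=24/73; mL=-14256/16717, mR=6012/16717; mL+mR=-36/73 → advance -1; mR−mL=20268/16717 → turn +1·90°
n=2: pose=(9,6,S); sL=20/39, sR=60/113; mL=-4600/4407, mR=1090/4407; mL+mR=-90/113 → advance -1; mR−mL=5690/4407 → turn +1·90°
n=3: pose=(9,7,E); sL=120/409, sR=24/53; mL=-16176/21677, mR=1452/21677; mL+mR=-36/53 → advance -1; mR−mL=17628/21677 → turn +1·90°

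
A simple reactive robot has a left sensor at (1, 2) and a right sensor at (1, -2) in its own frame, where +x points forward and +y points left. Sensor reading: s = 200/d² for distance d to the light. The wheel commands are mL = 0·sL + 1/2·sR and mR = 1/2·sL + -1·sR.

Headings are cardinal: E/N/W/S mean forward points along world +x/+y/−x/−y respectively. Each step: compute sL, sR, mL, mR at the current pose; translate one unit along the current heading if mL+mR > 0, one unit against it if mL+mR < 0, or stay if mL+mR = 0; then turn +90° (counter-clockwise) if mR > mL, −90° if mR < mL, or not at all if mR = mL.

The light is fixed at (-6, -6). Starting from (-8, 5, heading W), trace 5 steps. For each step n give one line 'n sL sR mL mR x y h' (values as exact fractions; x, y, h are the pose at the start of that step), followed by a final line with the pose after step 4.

n=0: pose=(-8,5,W); sL=20/9, sR=100/89; mL=50/89, mR=-10/801; mL+mR=440/801 → advance +1; mR−mL=-460/801 → turn -1·90°
n=1: pose=(-9,5,N); sL=200/169, sR=40/29; mL=20/29, mR=-3860/4901; mL+mR=-480/4901 → advance -1; mR−mL=-7240/4901 → turn -1·90°
n=2: pose=(-9,4,E); sL=50/37, sR=50/17; mL=25/17, mR=-1425/629; mL+mR=-500/629 → advance -1; mR−mL=-2350/629 → turn -1·90°
n=3: pose=(-10,4,S); sL=40/17, sR=200/117; mL=100/117, mR=-1060/1989; mL+mR=640/1989 → advance +1; mR−mL=-920/663 → turn -1·90°
n=4: pose=(-10,3,W); sL=100/37, sR=100/73; mL=50/73, mR=-50/2701; mL+mR=1800/2701 → advance +1; mR−mL=-1900/2701 → turn -1·90°

0 20/9 100/89 50/89 -10/801 -8 5 W
1 200/169 40/29 20/29 -3860/4901 -9 5 N
2 50/37 50/17 25/17 -1425/629 -9 4 E
3 40/17 200/117 100/117 -1060/1989 -10 4 S
4 100/37 100/73 50/73 -50/2701 -10 3 W
final -11 3 N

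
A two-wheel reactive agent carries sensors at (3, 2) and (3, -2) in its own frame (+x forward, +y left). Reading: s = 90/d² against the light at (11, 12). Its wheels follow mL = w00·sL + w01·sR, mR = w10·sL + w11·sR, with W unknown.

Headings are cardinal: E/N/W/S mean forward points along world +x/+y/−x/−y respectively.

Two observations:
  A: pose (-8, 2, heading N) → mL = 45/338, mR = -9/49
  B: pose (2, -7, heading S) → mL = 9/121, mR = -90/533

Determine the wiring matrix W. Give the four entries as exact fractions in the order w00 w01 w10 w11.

obs A: pose=(-8,2,N) → sL=9/49, sR=45/169, mL=45/338, mR=-9/49
obs B: pose=(2,-7,S) → sL=90/533, sR=18/121, mL=9/121, mR=-90/533
sensor matrix S = [[9/49, 45/169], [90/533, 18/121]]; det S = -9419976/534066533
solve [mL_A; mL_B] = S·[w00; w01] and [mR_A; mR_B] = S·[w10; w11]:
  w00 = 0, w01 = 1/2, w10 = -1, w11 = 0

0 1/2 -1 0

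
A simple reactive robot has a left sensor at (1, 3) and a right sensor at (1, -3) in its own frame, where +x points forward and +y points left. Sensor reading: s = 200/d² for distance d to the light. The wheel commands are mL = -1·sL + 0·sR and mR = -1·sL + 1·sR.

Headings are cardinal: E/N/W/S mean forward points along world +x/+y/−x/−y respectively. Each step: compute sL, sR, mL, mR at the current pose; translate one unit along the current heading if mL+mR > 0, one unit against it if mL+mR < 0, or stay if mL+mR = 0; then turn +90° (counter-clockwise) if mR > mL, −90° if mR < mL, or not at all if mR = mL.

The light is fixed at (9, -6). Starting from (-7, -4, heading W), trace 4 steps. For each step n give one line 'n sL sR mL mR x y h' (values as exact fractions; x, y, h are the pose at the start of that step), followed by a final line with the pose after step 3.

0 20/29 100/157 -20/29 -240/4553 -7 -4 W
1 40/29 8/13 -40/29 -288/377 -6 -4 S
2 25/29 50/49 -25/29 225/1421 -6 -3 E
3 200/377 40/37 -200/377 7680/13949 -7 -3 N
final -7 -2 W

n=0: pose=(-7,-4,W); sL=20/29, sR=100/157; mL=-20/29, mR=-240/4553; mL+mR=-3380/4553 → advance -1; mR−mL=100/157 → turn +1·90°
n=1: pose=(-6,-4,S); sL=40/29, sR=8/13; mL=-40/29, mR=-288/377; mL+mR=-808/377 → advance -1; mR−mL=8/13 → turn +1·90°
n=2: pose=(-6,-3,E); sL=25/29, sR=50/49; mL=-25/29, mR=225/1421; mL+mR=-1000/1421 → advance -1; mR−mL=50/49 → turn +1·90°
n=3: pose=(-7,-3,N); sL=200/377, sR=40/37; mL=-200/377, mR=7680/13949; mL+mR=280/13949 → advance +1; mR−mL=40/37 → turn +1·90°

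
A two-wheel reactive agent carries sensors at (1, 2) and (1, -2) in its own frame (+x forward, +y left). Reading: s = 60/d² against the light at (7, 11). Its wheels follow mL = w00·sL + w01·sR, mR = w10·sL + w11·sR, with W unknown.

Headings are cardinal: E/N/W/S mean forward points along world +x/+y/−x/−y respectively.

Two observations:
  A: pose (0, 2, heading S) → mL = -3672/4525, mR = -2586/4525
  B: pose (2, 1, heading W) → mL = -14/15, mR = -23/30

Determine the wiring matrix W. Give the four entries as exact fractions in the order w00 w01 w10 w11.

obs A: pose=(0,2,S) → sL=12/25, sR=60/181, mL=-3672/4525, mR=-2586/4525
obs B: pose=(2,1,W) → sL=1/3, sR=3/5, mL=-14/15, mR=-23/30
sensor matrix S = [[12/25, 60/181], [1/3, 3/5]]; det S = 4016/22625
solve [mL_A; mL_B] = S·[w00; w01] and [mR_A; mR_B] = S·[w10; w11]:
  w00 = -1, w01 = -1, w10 = -1/2, w11 = -1

-1 -1 -1/2 -1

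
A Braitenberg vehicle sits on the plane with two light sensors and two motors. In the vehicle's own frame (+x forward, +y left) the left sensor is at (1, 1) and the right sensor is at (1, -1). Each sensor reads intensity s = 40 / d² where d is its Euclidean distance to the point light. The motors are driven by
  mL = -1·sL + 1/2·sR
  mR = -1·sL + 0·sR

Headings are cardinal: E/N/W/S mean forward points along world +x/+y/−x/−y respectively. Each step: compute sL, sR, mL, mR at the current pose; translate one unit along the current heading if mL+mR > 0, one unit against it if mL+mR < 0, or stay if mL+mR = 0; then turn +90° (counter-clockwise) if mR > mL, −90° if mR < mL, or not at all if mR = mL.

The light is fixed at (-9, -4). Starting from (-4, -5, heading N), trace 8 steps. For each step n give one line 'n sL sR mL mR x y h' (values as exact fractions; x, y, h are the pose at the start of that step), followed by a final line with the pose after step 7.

n=0: pose=(-4,-5,N); sL=5/2, sR=10/9; mL=-35/18, mR=-5/2; mL+mR=-40/9 → advance -1; mR−mL=-5/9 → turn -1·90°
n=1: pose=(-4,-6,E); sL=40/37, sR=8/9; mL=-212/333, mR=-40/37; mL+mR=-572/333 → advance -1; mR−mL=-4/9 → turn -1·90°
n=2: pose=(-5,-6,S); sL=20/17, sR=20/9; mL=-10/153, mR=-20/17; mL+mR=-190/153 → advance -1; mR−mL=-10/9 → turn -1·90°
n=3: pose=(-5,-5,W); sL=40/13, sR=40/9; mL=-100/117, mR=-40/13; mL+mR=-460/117 → advance -1; mR−mL=-20/9 → turn -1·90°
n=4: pose=(-4,-5,N); sL=5/2, sR=10/9; mL=-35/18, mR=-5/2; mL+mR=-40/9 → advance -1; mR−mL=-5/9 → turn -1·90°
n=5: pose=(-4,-6,E); sL=40/37, sR=8/9; mL=-212/333, mR=-40/37; mL+mR=-572/333 → advance -1; mR−mL=-4/9 → turn -1·90°
n=6: pose=(-5,-6,S); sL=20/17, sR=20/9; mL=-10/153, mR=-20/17; mL+mR=-190/153 → advance -1; mR−mL=-10/9 → turn -1·90°
n=7: pose=(-5,-5,W); sL=40/13, sR=40/9; mL=-100/117, mR=-40/13; mL+mR=-460/117 → advance -1; mR−mL=-20/9 → turn -1·90°

0 5/2 10/9 -35/18 -5/2 -4 -5 N
1 40/37 8/9 -212/333 -40/37 -4 -6 E
2 20/17 20/9 -10/153 -20/17 -5 -6 S
3 40/13 40/9 -100/117 -40/13 -5 -5 W
4 5/2 10/9 -35/18 -5/2 -4 -5 N
5 40/37 8/9 -212/333 -40/37 -4 -6 E
6 20/17 20/9 -10/153 -20/17 -5 -6 S
7 40/13 40/9 -100/117 -40/13 -5 -5 W
final -4 -5 N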